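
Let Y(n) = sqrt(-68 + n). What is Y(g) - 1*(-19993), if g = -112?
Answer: 19993 + 6*I*sqrt(5) ≈ 19993.0 + 13.416*I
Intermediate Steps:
Y(g) - 1*(-19993) = sqrt(-68 - 112) - 1*(-19993) = sqrt(-180) + 19993 = 6*I*sqrt(5) + 19993 = 19993 + 6*I*sqrt(5)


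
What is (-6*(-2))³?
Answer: 1728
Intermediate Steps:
(-6*(-2))³ = 12³ = 1728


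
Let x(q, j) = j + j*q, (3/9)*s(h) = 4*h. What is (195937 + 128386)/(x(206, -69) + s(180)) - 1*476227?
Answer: -5773624244/12123 ≈ -4.7625e+5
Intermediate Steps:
s(h) = 12*h (s(h) = 3*(4*h) = 12*h)
(195937 + 128386)/(x(206, -69) + s(180)) - 1*476227 = (195937 + 128386)/(-69*(1 + 206) + 12*180) - 1*476227 = 324323/(-69*207 + 2160) - 476227 = 324323/(-14283 + 2160) - 476227 = 324323/(-12123) - 476227 = 324323*(-1/12123) - 476227 = -324323/12123 - 476227 = -5773624244/12123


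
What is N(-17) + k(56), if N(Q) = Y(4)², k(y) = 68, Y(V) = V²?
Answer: 324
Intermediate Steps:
N(Q) = 256 (N(Q) = (4²)² = 16² = 256)
N(-17) + k(56) = 256 + 68 = 324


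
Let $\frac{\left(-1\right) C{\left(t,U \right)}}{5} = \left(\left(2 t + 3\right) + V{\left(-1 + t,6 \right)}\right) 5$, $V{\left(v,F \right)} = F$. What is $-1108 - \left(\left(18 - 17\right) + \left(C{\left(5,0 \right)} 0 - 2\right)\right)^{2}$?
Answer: $-1109$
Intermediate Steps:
$C{\left(t,U \right)} = -225 - 50 t$ ($C{\left(t,U \right)} = - 5 \left(\left(2 t + 3\right) + 6\right) 5 = - 5 \left(\left(3 + 2 t\right) + 6\right) 5 = - 5 \left(9 + 2 t\right) 5 = - 5 \left(45 + 10 t\right) = -225 - 50 t$)
$-1108 - \left(\left(18 - 17\right) + \left(C{\left(5,0 \right)} 0 - 2\right)\right)^{2} = -1108 - \left(\left(18 - 17\right) - \left(2 - \left(-225 - 250\right) 0\right)\right)^{2} = -1108 - \left(1 - 2\right)^{2} = -1108 - \left(-1\right)^{2} = -1108 - 1 = -1109$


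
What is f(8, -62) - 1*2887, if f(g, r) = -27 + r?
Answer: -2976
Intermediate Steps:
f(8, -62) - 1*2887 = (-27 - 62) - 1*2887 = -89 - 2887 = -2976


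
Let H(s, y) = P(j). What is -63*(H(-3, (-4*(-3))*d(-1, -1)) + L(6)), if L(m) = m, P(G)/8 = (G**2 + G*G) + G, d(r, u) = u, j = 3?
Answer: -10962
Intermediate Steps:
P(G) = 8*G + 16*G**2 (P(G) = 8*((G**2 + G*G) + G) = 8*((G**2 + G**2) + G) = 8*(2*G**2 + G) = 8*(G + 2*G**2) = 8*G + 16*G**2)
H(s, y) = 168 (H(s, y) = 8*3*(1 + 2*3) = 8*3*(1 + 6) = 8*3*7 = 168)
-63*(H(-3, (-4*(-3))*d(-1, -1)) + L(6)) = -63*(168 + 6) = -63*174 = -10962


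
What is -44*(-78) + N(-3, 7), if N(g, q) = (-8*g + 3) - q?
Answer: 3452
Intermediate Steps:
N(g, q) = 3 - q - 8*g (N(g, q) = (3 - 8*g) - q = 3 - q - 8*g)
-44*(-78) + N(-3, 7) = -44*(-78) + (3 - 1*7 - 8*(-3)) = 3432 + (3 - 7 + 24) = 3432 + 20 = 3452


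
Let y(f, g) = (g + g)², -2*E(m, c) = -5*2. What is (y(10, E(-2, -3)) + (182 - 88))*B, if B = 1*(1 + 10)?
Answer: 2134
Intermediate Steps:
E(m, c) = 5 (E(m, c) = -(-5)*2/2 = -½*(-10) = 5)
y(f, g) = 4*g² (y(f, g) = (2*g)² = 4*g²)
B = 11 (B = 1*11 = 11)
(y(10, E(-2, -3)) + (182 - 88))*B = (4*5² + (182 - 88))*11 = (4*25 + 94)*11 = (100 + 94)*11 = 194*11 = 2134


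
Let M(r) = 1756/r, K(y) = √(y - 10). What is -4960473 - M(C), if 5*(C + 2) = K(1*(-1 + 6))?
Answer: -104152373/21 + 1756*I*√5/21 ≈ -4.9596e+6 + 186.98*I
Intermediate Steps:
K(y) = √(-10 + y)
C = -2 + I*√5/5 (C = -2 + √(-10 + 1*(-1 + 6))/5 = -2 + √(-10 + 1*5)/5 = -2 + √(-10 + 5)/5 = -2 + √(-5)/5 = -2 + (I*√5)/5 = -2 + I*√5/5 ≈ -2.0 + 0.44721*I)
-4960473 - M(C) = -4960473 - 1756/(-2 + I*√5/5)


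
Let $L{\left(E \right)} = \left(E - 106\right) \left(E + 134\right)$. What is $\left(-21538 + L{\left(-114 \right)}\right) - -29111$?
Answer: $3173$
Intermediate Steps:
$L{\left(E \right)} = \left(-106 + E\right) \left(134 + E\right)$
$\left(-21538 + L{\left(-114 \right)}\right) - -29111 = \left(-21538 + \left(-14204 + \left(-114\right)^{2} + 28 \left(-114\right)\right)\right) - -29111 = \left(-21538 - 4400\right) + 29111 = -25938 + 29111 = 3173$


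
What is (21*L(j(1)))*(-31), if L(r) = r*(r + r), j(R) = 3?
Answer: -11718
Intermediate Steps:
L(r) = 2*r**2 (L(r) = r*(2*r) = 2*r**2)
(21*L(j(1)))*(-31) = (21*(2*3**2))*(-31) = (21*(2*9))*(-31) = (21*18)*(-31) = 378*(-31) = -11718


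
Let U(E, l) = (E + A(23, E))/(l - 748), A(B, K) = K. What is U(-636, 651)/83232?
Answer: 53/336396 ≈ 0.00015755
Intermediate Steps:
U(E, l) = 2*E/(-748 + l) (U(E, l) = (E + E)/(l - 748) = (2*E)/(-748 + l) = 2*E/(-748 + l))
U(-636, 651)/83232 = (2*(-636)/(-748 + 651))/83232 = (2*(-636)/(-97))*(1/83232) = (2*(-636)*(-1/97))*(1/83232) = (1272/97)*(1/83232) = 53/336396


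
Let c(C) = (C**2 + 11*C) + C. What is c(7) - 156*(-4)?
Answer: 757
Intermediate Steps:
c(C) = C**2 + 12*C
c(7) - 156*(-4) = 7*(12 + 7) - 156*(-4) = 7*19 + 624 = 133 + 624 = 757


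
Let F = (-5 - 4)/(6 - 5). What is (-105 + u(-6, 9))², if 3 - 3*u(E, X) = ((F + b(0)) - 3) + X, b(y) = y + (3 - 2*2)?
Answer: 94864/9 ≈ 10540.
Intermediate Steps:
b(y) = -1 + y (b(y) = y + (3 - 4) = y - 1 = -1 + y)
F = -9 (F = -9/1 = -9*1 = -9)
u(E, X) = 16/3 - X/3 (u(E, X) = 1 - (((-9 + (-1 + 0)) - 3) + X)/3 = 1 - (((-9 - 1) - 3) + X)/3 = 1 - ((-10 - 3) + X)/3 = 1 - (-13 + X)/3 = 1 + (13/3 - X/3) = 16/3 - X/3)
(-105 + u(-6, 9))² = (-105 + (16/3 - ⅓*9))² = (-105 + (16/3 - 3))² = (-105 + 7/3)² = (-308/3)² = 94864/9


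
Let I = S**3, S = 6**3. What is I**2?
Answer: 101559956668416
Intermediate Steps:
S = 216
I = 10077696 (I = 216**3 = 10077696)
I**2 = 10077696**2 = 101559956668416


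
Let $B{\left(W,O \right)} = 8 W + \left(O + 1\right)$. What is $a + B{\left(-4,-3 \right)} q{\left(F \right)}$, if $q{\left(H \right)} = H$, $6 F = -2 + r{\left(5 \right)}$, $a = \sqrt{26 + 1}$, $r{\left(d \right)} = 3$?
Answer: $- \frac{17}{3} + 3 \sqrt{3} \approx -0.47051$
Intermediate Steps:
$a = 3 \sqrt{3}$ ($a = \sqrt{27} = 3 \sqrt{3} \approx 5.1962$)
$B{\left(W,O \right)} = 1 + O + 8 W$ ($B{\left(W,O \right)} = 8 W + \left(1 + O\right) = 1 + O + 8 W$)
$F = \frac{1}{6}$ ($F = \frac{-2 + 3}{6} = \frac{1}{6} \cdot 1 = \frac{1}{6} \approx 0.16667$)
$a + B{\left(-4,-3 \right)} q{\left(F \right)} = 3 \sqrt{3} + \left(1 - 3 + 8 \left(-4\right)\right) \frac{1}{6} = 3 \sqrt{3} + \left(1 - 3 - 32\right) \frac{1}{6} = 3 \sqrt{3} - \frac{17}{3} = - \frac{17}{3} + 3 \sqrt{3}$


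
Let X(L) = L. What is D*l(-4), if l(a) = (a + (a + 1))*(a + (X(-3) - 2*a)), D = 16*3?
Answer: -336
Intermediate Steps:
D = 48
l(a) = (1 + 2*a)*(-3 - a) (l(a) = (a + (a + 1))*(a + (-3 - 2*a)) = (a + (1 + a))*(a + (-3 - 2*a)) = (1 + 2*a)*(-3 - a))
D*l(-4) = 48*(-3 - 7*(-4) - 2*(-4)**2) = 48*(-3 + 28 - 2*16) = 48*(-3 + 28 - 32) = 48*(-7) = -336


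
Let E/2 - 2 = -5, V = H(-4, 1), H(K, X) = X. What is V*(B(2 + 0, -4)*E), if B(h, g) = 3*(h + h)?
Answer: -72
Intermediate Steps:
V = 1
E = -6 (E = 4 + 2*(-5) = 4 - 10 = -6)
B(h, g) = 6*h (B(h, g) = 3*(2*h) = 6*h)
V*(B(2 + 0, -4)*E) = 1*((6*(2 + 0))*(-6)) = 1*((6*2)*(-6)) = 1*(12*(-6)) = 1*(-72) = -72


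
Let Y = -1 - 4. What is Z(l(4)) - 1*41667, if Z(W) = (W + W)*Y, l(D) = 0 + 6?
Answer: -41727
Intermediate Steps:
Y = -5
l(D) = 6
Z(W) = -10*W (Z(W) = (W + W)*(-5) = (2*W)*(-5) = -10*W)
Z(l(4)) - 1*41667 = -10*6 - 1*41667 = -60 - 41667 = -41727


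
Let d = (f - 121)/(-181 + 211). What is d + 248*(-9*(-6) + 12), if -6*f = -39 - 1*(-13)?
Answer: 147277/9 ≈ 16364.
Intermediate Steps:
f = 13/3 (f = -(-39 - 1*(-13))/6 = -(-39 + 13)/6 = -⅙*(-26) = 13/3 ≈ 4.3333)
d = -35/9 (d = (13/3 - 121)/(-181 + 211) = -350/3/30 = -350/3*1/30 = -35/9 ≈ -3.8889)
d + 248*(-9*(-6) + 12) = -35/9 + 248*(-9*(-6) + 12) = -35/9 + 248*(54 + 12) = -35/9 + 248*66 = -35/9 + 16368 = 147277/9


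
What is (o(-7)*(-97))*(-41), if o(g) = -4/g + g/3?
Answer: -147149/21 ≈ -7007.1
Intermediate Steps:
o(g) = -4/g + g/3 (o(g) = -4/g + g*(1/3) = -4/g + g/3)
(o(-7)*(-97))*(-41) = ((-4/(-7) + (1/3)*(-7))*(-97))*(-41) = ((-4*(-1/7) - 7/3)*(-97))*(-41) = ((4/7 - 7/3)*(-97))*(-41) = -37/21*(-97)*(-41) = (3589/21)*(-41) = -147149/21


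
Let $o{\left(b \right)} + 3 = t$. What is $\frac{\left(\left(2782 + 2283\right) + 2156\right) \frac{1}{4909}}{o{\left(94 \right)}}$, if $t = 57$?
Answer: $\frac{2407}{88362} \approx 0.02724$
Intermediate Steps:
$o{\left(b \right)} = 54$ ($o{\left(b \right)} = -3 + 57 = 54$)
$\frac{\left(\left(2782 + 2283\right) + 2156\right) \frac{1}{4909}}{o{\left(94 \right)}} = \frac{\left(\left(2782 + 2283\right) + 2156\right) \frac{1}{4909}}{54} = \left(5065 + 2156\right) \frac{1}{4909} \cdot \frac{1}{54} = 7221 \cdot \frac{1}{4909} \cdot \frac{1}{54} = \frac{7221}{4909} \cdot \frac{1}{54} = \frac{2407}{88362}$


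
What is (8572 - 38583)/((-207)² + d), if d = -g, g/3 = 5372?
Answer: -30011/26733 ≈ -1.1226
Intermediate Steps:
g = 16116 (g = 3*5372 = 16116)
d = -16116 (d = -1*16116 = -16116)
(8572 - 38583)/((-207)² + d) = (8572 - 38583)/((-207)² - 16116) = -30011/(42849 - 16116) = -30011/26733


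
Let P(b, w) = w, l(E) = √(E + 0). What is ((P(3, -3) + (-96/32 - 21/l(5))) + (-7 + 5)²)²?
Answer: 461/5 + 84*√5/5 ≈ 129.77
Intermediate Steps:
l(E) = √E
((P(3, -3) + (-96/32 - 21/l(5))) + (-7 + 5)²)² = ((-3 + (-96/32 - 21*√5/5)) + (-7 + 5)²)² = ((-3 + (-96*1/32 - 21*√5/5)) + (-2)²)² = ((-3 + (-3 - 21*√5/5)) + 4)² = ((-6 - 21*√5/5) + 4)² = (-2 - 21*√5/5)²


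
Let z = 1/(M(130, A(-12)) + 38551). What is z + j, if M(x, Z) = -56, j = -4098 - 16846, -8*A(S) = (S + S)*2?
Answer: -806239279/38495 ≈ -20944.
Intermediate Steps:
A(S) = -S/2 (A(S) = -(S + S)*2/8 = -2*S*2/8 = -S/2)
j = -20944
z = 1/38495 (z = 1/(-56 + 38551) = 1/38495 ≈ 2.5977e-5)
z + j = 1/38495 - 20944 = -806239279/38495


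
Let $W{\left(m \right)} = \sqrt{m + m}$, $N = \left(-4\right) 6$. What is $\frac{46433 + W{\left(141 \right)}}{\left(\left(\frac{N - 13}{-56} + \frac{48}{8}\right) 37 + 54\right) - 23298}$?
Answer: $- \frac{2600248}{1287863} - \frac{56 \sqrt{282}}{1287863} \approx -2.0198$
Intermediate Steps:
$N = -24$
$W{\left(m \right)} = \sqrt{2} \sqrt{m}$ ($W{\left(m \right)} = \sqrt{2 m} = \sqrt{2} \sqrt{m}$)
$\frac{46433 + W{\left(141 \right)}}{\left(\left(\frac{N - 13}{-56} + \frac{48}{8}\right) 37 + 54\right) - 23298} = \frac{46433 + \sqrt{2} \sqrt{141}}{\left(\left(\frac{-24 - 13}{-56} + \frac{48}{8}\right) 37 + 54\right) - 23298} = \frac{46433 + \sqrt{282}}{\left(\left(\left(-24 - 13\right) \left(- \frac{1}{56}\right) + 48 \cdot \frac{1}{8}\right) 37 + 54\right) - 23298} = \frac{46433 + \sqrt{282}}{\left(\left(\left(-37\right) \left(- \frac{1}{56}\right) + 6\right) 37 + 54\right) - 23298} = \frac{46433 + \sqrt{282}}{\left(\left(\frac{37}{56} + 6\right) 37 + 54\right) - 23298} = \frac{46433 + \sqrt{282}}{\left(\frac{373}{56} \cdot 37 + 54\right) - 23298} = \frac{46433 + \sqrt{282}}{\left(\frac{13801}{56} + 54\right) - 23298} = \frac{46433 + \sqrt{282}}{\frac{16825}{56} - 23298} = \frac{46433 + \sqrt{282}}{- \frac{1287863}{56}} = \left(46433 + \sqrt{282}\right) \left(- \frac{56}{1287863}\right) = - \frac{2600248}{1287863} - \frac{56 \sqrt{282}}{1287863}$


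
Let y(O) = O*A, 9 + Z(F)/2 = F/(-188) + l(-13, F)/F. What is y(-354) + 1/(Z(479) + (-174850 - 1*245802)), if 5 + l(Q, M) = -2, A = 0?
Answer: -45026/18941318177 ≈ -2.3771e-6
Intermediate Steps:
l(Q, M) = -7 (l(Q, M) = -5 - 2 = -7)
Z(F) = -18 - 14/F - F/94 (Z(F) = -18 + 2*(F/(-188) - 7/F) = -18 + 2*(F*(-1/188) - 7/F) = -18 + 2*(-F/188 - 7/F) = -18 + 2*(-7/F - F/188) = -18 + (-14/F - F/94) = -18 - 14/F - F/94)
y(O) = 0 (y(O) = O*0 = 0)
y(-354) + 1/(Z(479) + (-174850 - 1*245802)) = 0 + 1/((-18 - 14/479 - 1/94*479) + (-174850 - 1*245802)) = 0 + 1/((-18 - 14*1/479 - 479/94) + (-174850 - 245802)) = 0 + 1/((-18 - 14/479 - 479/94) - 420652) = 0 + 1/(-1041225/45026 - 420652) = 0 + 1/(-18941318177/45026) = 0 - 45026/18941318177 = -45026/18941318177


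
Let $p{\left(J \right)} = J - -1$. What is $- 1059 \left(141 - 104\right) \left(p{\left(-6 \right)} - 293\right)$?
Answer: $11676534$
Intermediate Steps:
$p{\left(J \right)} = 1 + J$ ($p{\left(J \right)} = J + 1 = 1 + J$)
$- 1059 \left(141 - 104\right) \left(p{\left(-6 \right)} - 293\right) = - 1059 \left(141 - 104\right) \left(\left(1 - 6\right) - 293\right) = - 1059 \cdot 37 \left(-5 - 293\right) = - 1059 \cdot 37 \left(-298\right) = \left(-1059\right) \left(-11026\right) = 11676534$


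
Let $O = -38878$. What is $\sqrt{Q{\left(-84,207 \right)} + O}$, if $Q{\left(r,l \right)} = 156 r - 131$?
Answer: $i \sqrt{52113} \approx 228.28 i$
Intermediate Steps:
$Q{\left(r,l \right)} = -131 + 156 r$
$\sqrt{Q{\left(-84,207 \right)} + O} = \sqrt{\left(-131 + 156 \left(-84\right)\right) - 38878} = \sqrt{\left(-131 - 13104\right) - 38878} = \sqrt{-13235 - 38878} = \sqrt{-52113} = i \sqrt{52113}$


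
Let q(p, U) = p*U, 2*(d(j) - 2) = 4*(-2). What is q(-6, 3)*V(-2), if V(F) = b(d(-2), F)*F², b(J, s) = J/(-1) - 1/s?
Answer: -180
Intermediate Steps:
d(j) = -2 (d(j) = 2 + (4*(-2))/2 = 2 + (½)*(-8) = 2 - 4 = -2)
b(J, s) = -J - 1/s (b(J, s) = J*(-1) - 1/s = -J - 1/s)
V(F) = F²*(2 - 1/F) (V(F) = (-1*(-2) - 1/F)*F² = (2 - 1/F)*F² = F²*(2 - 1/F))
q(p, U) = U*p
q(-6, 3)*V(-2) = (3*(-6))*(-2*(-1 + 2*(-2))) = -(-36)*(-1 - 4) = -(-36)*(-5) = -18*10 = -180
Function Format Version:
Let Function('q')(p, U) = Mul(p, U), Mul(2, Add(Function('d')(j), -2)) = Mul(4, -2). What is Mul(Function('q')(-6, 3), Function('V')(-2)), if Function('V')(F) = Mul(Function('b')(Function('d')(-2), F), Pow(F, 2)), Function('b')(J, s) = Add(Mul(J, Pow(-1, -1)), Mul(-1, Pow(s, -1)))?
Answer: -180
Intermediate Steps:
Function('d')(j) = -2 (Function('d')(j) = Add(2, Mul(Rational(1, 2), Mul(4, -2))) = Add(2, Mul(Rational(1, 2), -8)) = Add(2, -4) = -2)
Function('b')(J, s) = Add(Mul(-1, J), Mul(-1, Pow(s, -1))) (Function('b')(J, s) = Add(Mul(J, -1), Mul(-1, Pow(s, -1))) = Add(Mul(-1, J), Mul(-1, Pow(s, -1))))
Function('V')(F) = Mul(Pow(F, 2), Add(2, Mul(-1, Pow(F, -1)))) (Function('V')(F) = Mul(Add(Mul(-1, -2), Mul(-1, Pow(F, -1))), Pow(F, 2)) = Mul(Add(2, Mul(-1, Pow(F, -1))), Pow(F, 2)) = Mul(Pow(F, 2), Add(2, Mul(-1, Pow(F, -1)))))
Function('q')(p, U) = Mul(U, p)
Mul(Function('q')(-6, 3), Function('V')(-2)) = Mul(Mul(3, -6), Mul(-2, Add(-1, Mul(2, -2)))) = Mul(-18, Mul(-2, Add(-1, -4))) = Mul(-18, Mul(-2, -5)) = Mul(-18, 10) = -180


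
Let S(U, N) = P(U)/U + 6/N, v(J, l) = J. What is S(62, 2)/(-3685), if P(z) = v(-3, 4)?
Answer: -183/228470 ≈ -0.00080098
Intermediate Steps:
P(z) = -3
S(U, N) = -3/U + 6/N
S(62, 2)/(-3685) = (-3/62 + 6/2)/(-3685) = (-3*1/62 + 6*(½))*(-1/3685) = (-3/62 + 3)*(-1/3685) = (183/62)*(-1/3685) = -183/228470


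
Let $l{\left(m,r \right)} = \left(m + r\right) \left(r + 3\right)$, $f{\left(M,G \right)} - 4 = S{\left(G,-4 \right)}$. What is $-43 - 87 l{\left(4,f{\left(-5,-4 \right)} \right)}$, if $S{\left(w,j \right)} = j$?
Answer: $-1087$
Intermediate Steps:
$f{\left(M,G \right)} = 0$ ($f{\left(M,G \right)} = 4 - 4 = 0$)
$l{\left(m,r \right)} = \left(3 + r\right) \left(m + r\right)$ ($l{\left(m,r \right)} = \left(m + r\right) \left(3 + r\right) = \left(3 + r\right) \left(m + r\right)$)
$-43 - 87 l{\left(4,f{\left(-5,-4 \right)} \right)} = -43 - 87 \left(0^{2} + 3 \cdot 4 + 3 \cdot 0 + 4 \cdot 0\right) = -43 - 87 \left(0 + 12 + 0 + 0\right) = -43 - 1044 = -1087$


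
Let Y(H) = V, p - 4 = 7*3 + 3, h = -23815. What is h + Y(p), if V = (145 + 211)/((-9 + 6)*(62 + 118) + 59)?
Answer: -11455371/481 ≈ -23816.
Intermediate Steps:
p = 28 (p = 4 + (7*3 + 3) = 4 + (21 + 3) = 4 + 24 = 28)
V = -356/481 (V = 356/(-3*180 + 59) = 356/(-540 + 59) = 356/(-481) = 356*(-1/481) = -356/481 ≈ -0.74012)
Y(H) = -356/481
h + Y(p) = -23815 - 356/481 = -11455371/481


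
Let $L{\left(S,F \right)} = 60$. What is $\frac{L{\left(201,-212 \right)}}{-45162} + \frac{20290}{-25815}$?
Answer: $- \frac{10198732}{12953967} \approx -0.78731$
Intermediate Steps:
$\frac{L{\left(201,-212 \right)}}{-45162} + \frac{20290}{-25815} = \frac{60}{-45162} + \frac{20290}{-25815} = 60 \left(- \frac{1}{45162}\right) + 20290 \left(- \frac{1}{25815}\right) = - \frac{10}{7527} - \frac{4058}{5163} = - \frac{10198732}{12953967}$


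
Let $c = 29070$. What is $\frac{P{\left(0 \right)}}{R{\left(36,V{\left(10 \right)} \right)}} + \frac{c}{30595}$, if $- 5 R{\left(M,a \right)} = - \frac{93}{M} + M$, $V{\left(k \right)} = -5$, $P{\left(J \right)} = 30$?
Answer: $- \frac{8682786}{2453719} \approx -3.5386$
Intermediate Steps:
$R{\left(M,a \right)} = - \frac{M}{5} + \frac{93}{5 M}$ ($R{\left(M,a \right)} = - \frac{- \frac{93}{M} + M}{5} = - \frac{M - \frac{93}{M}}{5} = - \frac{M}{5} + \frac{93}{5 M}$)
$\frac{P{\left(0 \right)}}{R{\left(36,V{\left(10 \right)} \right)}} + \frac{c}{30595} = \frac{30}{\frac{1}{5} \cdot \frac{1}{36} \left(93 - 36^{2}\right)} + \frac{29070}{30595} = \frac{30}{\frac{1}{5} \cdot \frac{1}{36} \left(93 - 1296\right)} + 29070 \cdot \frac{1}{30595} = \frac{30}{\frac{1}{5} \cdot \frac{1}{36} \left(93 - 1296\right)} + \frac{5814}{6119} = \frac{30}{\frac{1}{5} \cdot \frac{1}{36} \left(-1203\right)} + \frac{5814}{6119} = \frac{30}{- \frac{401}{60}} + \frac{5814}{6119} = 30 \left(- \frac{60}{401}\right) + \frac{5814}{6119} = - \frac{1800}{401} + \frac{5814}{6119} = - \frac{8682786}{2453719}$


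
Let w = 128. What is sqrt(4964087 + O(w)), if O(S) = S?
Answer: sqrt(4964215) ≈ 2228.1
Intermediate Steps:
sqrt(4964087 + O(w)) = sqrt(4964087 + 128) = sqrt(4964215)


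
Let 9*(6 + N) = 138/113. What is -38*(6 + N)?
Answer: -1748/339 ≈ -5.1563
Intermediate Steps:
N = -1988/339 (N = -6 + (138/113)/9 = -6 + (138*(1/113))/9 = -6 + (⅑)*(138/113) = -6 + 46/339 = -1988/339 ≈ -5.8643)
-38*(6 + N) = -38*(6 - 1988/339) = -38*46/339 = -1748/339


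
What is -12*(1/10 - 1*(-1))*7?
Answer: -462/5 ≈ -92.400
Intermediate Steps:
-12*(1/10 - 1*(-1))*7 = -12*(⅒ + 1)*7 = -12*11/10*7 = -66/5*7 = -462/5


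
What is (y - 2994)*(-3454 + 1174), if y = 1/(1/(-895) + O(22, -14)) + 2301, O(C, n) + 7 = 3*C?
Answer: 20857597890/13201 ≈ 1.5800e+6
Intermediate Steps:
O(C, n) = -7 + 3*C
y = 121502899/52804 (y = 1/(1/(-895) + (-7 + 3*22)) + 2301 = 1/(-1/895 + (-7 + 66)) + 2301 = 1/(-1/895 + 59) + 2301 = 1/(52804/895) + 2301 = 895/52804 + 2301 = 121502899/52804 ≈ 2301.0)
(y - 2994)*(-3454 + 1174) = (121502899/52804 - 2994)*(-3454 + 1174) = -36592277/52804*(-2280) = 20857597890/13201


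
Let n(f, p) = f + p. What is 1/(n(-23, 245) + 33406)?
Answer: 1/33628 ≈ 2.9737e-5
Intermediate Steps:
1/(n(-23, 245) + 33406) = 1/((-23 + 245) + 33406) = 1/(222 + 33406) = 1/33628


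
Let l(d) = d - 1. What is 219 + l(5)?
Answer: 223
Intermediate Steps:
l(d) = -1 + d
219 + l(5) = 219 + (-1 + 5) = 219 + 4 = 223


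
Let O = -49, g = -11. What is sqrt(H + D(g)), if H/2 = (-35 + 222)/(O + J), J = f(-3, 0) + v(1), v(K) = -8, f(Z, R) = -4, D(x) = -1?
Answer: I*sqrt(26535)/61 ≈ 2.6704*I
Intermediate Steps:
J = -12 (J = -4 - 8 = -12)
H = -374/61 (H = 2*((-35 + 222)/(-49 - 12)) = 2*(187/(-61)) = 2*(187*(-1/61)) = 2*(-187/61) = -374/61 ≈ -6.1311)
sqrt(H + D(g)) = sqrt(-374/61 - 1) = sqrt(-435/61) = I*sqrt(26535)/61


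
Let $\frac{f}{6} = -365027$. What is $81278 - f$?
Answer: $2271440$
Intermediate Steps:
$f = -2190162$ ($f = 6 \left(-365027\right) = -2190162$)
$81278 - f = 81278 - -2190162 = 81278 + 2190162 = 2271440$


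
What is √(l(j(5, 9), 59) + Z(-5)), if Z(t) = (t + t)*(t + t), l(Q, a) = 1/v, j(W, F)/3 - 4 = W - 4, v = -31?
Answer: √96069/31 ≈ 9.9984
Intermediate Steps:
j(W, F) = 3*W (j(W, F) = 12 + 3*(W - 4) = 12 + 3*(-4 + W) = 12 + (-12 + 3*W) = 3*W)
l(Q, a) = -1/31 (l(Q, a) = 1/(-31) = -1/31)
Z(t) = 4*t² (Z(t) = (2*t)*(2*t) = 4*t²)
√(l(j(5, 9), 59) + Z(-5)) = √(-1/31 + 4*(-5)²) = √(-1/31 + 4*25) = √(-1/31 + 100) = √(3099/31) = √96069/31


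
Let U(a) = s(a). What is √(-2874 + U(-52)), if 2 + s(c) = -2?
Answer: I*√2878 ≈ 53.647*I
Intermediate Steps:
s(c) = -4 (s(c) = -2 - 2 = -4)
U(a) = -4
√(-2874 + U(-52)) = √(-2874 - 4) = √(-2878) = I*√2878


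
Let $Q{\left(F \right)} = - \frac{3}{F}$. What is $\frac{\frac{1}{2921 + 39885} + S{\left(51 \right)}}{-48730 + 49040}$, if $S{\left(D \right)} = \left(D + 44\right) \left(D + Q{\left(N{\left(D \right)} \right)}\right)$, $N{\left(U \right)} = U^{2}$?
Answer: $\frac{10576909411}{676762860} \approx 15.629$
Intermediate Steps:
$S{\left(D \right)} = \left(44 + D\right) \left(D - \frac{3}{D^{2}}\right)$ ($S{\left(D \right)} = \left(D + 44\right) \left(D - \frac{3}{D^{2}}\right) = \left(44 + D\right) \left(D - \frac{3}{D^{2}}\right)$)
$\frac{\frac{1}{2921 + 39885} + S{\left(51 \right)}}{-48730 + 49040} = \frac{\frac{1}{2921 + 39885} + \frac{-132 - 153 + 51^{3} \left(44 + 51\right)}{2601}}{-48730 + 49040} = \frac{\frac{1}{42806} + \frac{-132 - 153 + 132651 \cdot 95}{2601}}{310} = \left(\frac{1}{42806} + \frac{-132 - 153 + 12601845}{2601}\right) \frac{1}{310} = \left(\frac{1}{42806} + \frac{1}{2601} \cdot 12601560\right) \frac{1}{310} = \left(\frac{1}{42806} + \frac{4200520}{867}\right) \frac{1}{310} = \frac{10576909411}{2183106} \cdot \frac{1}{310} = \frac{10576909411}{676762860}$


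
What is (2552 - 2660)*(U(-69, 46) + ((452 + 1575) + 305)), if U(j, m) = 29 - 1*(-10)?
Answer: -256068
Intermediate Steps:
U(j, m) = 39 (U(j, m) = 29 + 10 = 39)
(2552 - 2660)*(U(-69, 46) + ((452 + 1575) + 305)) = (2552 - 2660)*(39 + ((452 + 1575) + 305)) = -108*(39 + (2027 + 305)) = -108*(39 + 2332) = -108*2371 = -256068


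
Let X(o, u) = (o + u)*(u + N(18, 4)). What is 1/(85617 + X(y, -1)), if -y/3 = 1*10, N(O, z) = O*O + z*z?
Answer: 1/75108 ≈ 1.3314e-5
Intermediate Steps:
N(O, z) = O² + z²
y = -30 (y = -3*10 = -30)
X(o, u) = (340 + u)*(o + u) (X(o, u) = (o + u)*(u + (18² + 4²)) = (o + u)*(u + (324 + 16)) = (o + u)*(u + 340) = (o + u)*(340 + u) = (340 + u)*(o + u))
1/(85617 + X(y, -1)) = 1/(85617 + ((-1)² + 340*(-30) + 340*(-1) - 30*(-1))) = 1/(85617 + (1 - 10200 - 340 + 30)) = 1/(85617 - 10509) = 1/75108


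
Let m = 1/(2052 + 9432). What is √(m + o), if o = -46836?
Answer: I*√171578814737/1914 ≈ 216.42*I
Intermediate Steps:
m = 1/11484 ≈ 8.7078e-5
√(m + o) = √(1/11484 - 46836) = √(-537864623/11484) = I*√171578814737/1914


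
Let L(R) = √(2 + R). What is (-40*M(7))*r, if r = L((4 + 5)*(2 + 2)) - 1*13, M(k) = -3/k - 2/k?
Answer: -2600/7 + 200*√38/7 ≈ -195.30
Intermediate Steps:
M(k) = -5/k
r = -13 + √38 (r = √(2 + (4 + 5)*(2 + 2)) - 1*13 = √(2 + 9*4) - 13 = √(2 + 36) - 13 = √38 - 13 = -13 + √38 ≈ -6.8356)
(-40*M(7))*r = (-(-200)/7)*(-13 + √38) = (-40*(-5/7))*(-13 + √38) = 200*(-13 + √38)/7 = -2600/7 + 200*√38/7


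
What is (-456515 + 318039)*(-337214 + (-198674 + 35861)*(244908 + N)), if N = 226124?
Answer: 10619789555569480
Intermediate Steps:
(-456515 + 318039)*(-337214 + (-198674 + 35861)*(244908 + N)) = (-456515 + 318039)*(-337214 + (-198674 + 35861)*(244908 + 226124)) = -138476*(-337214 - 162813*471032) = -138476*(-337214 - 76690133016) = -138476*(-76690470230) = 10619789555569480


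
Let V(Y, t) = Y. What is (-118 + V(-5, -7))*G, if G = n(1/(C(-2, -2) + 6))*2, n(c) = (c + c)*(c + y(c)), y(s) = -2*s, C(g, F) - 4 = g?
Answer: 123/16 ≈ 7.6875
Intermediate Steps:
C(g, F) = 4 + g
n(c) = -2*c² (n(c) = (c + c)*(c - 2*c) = (2*c)*(-c) = -2*c²)
G = -1/16 (G = -2/((4 - 2) + 6)²*2 = -2/(2 + 6)²*2 = -2*(1/8)²*2 = -2*(⅛)²*2 = -2*1/64*2 = -1/32*2 = -1/16 ≈ -0.062500)
(-118 + V(-5, -7))*G = (-118 - 5)*(-1/16) = -123*(-1/16) = 123/16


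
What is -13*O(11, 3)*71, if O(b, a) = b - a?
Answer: -7384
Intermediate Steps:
-13*O(11, 3)*71 = -13*(11 - 1*3)*71 = -13*(11 - 3)*71 = -13*8*71 = -104*71 = -7384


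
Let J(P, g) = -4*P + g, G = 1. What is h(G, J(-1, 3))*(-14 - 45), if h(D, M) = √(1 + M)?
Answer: -118*√2 ≈ -166.88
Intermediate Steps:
J(P, g) = g - 4*P
h(G, J(-1, 3))*(-14 - 45) = √(1 + (3 - 4*(-1)))*(-14 - 45) = √(1 + (3 + 4))*(-59) = √(1 + 7)*(-59) = √8*(-59) = (2*√2)*(-59) = -118*√2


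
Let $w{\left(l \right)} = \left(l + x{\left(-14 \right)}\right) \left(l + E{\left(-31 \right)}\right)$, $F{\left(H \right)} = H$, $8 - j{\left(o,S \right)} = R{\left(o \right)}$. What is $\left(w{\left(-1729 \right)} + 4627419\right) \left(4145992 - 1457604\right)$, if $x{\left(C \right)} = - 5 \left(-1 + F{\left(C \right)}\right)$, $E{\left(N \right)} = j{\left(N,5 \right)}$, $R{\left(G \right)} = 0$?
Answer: $20092885557764$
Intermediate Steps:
$j{\left(o,S \right)} = 8$ ($j{\left(o,S \right)} = 8 - 0 = 8 + 0 = 8$)
$E{\left(N \right)} = 8$
$x{\left(C \right)} = 5 - 5 C$ ($x{\left(C \right)} = - 5 \left(-1 + C\right) = 5 - 5 C$)
$w{\left(l \right)} = \left(8 + l\right) \left(75 + l\right)$ ($w{\left(l \right)} = \left(l + \left(5 - -70\right)\right) \left(l + 8\right) = \left(l + \left(5 + 70\right)\right) \left(8 + l\right) = \left(l + 75\right) \left(8 + l\right) = \left(75 + l\right) \left(8 + l\right) = \left(8 + l\right) \left(75 + l\right)$)
$\left(w{\left(-1729 \right)} + 4627419\right) \left(4145992 - 1457604\right) = \left(\left(600 + \left(-1729\right)^{2} + 83 \left(-1729\right)\right) + 4627419\right) \left(4145992 - 1457604\right) = \left(\left(600 + 2989441 - 143507\right) + 4627419\right) 2688388 = \left(2846534 + 4627419\right) 2688388 = 7473953 \cdot 2688388 = 20092885557764$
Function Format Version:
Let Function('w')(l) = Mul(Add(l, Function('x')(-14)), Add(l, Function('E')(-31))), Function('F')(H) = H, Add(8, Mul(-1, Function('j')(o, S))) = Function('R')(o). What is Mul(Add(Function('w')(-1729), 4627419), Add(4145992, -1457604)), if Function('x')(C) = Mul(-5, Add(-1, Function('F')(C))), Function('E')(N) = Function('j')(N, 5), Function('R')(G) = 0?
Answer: 20092885557764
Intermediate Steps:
Function('j')(o, S) = 8 (Function('j')(o, S) = Add(8, Mul(-1, 0)) = Add(8, 0) = 8)
Function('E')(N) = 8
Function('x')(C) = Add(5, Mul(-5, C)) (Function('x')(C) = Mul(-5, Add(-1, C)) = Add(5, Mul(-5, C)))
Function('w')(l) = Mul(Add(8, l), Add(75, l)) (Function('w')(l) = Mul(Add(l, Add(5, Mul(-5, -14))), Add(l, 8)) = Mul(Add(l, Add(5, 70)), Add(8, l)) = Mul(Add(l, 75), Add(8, l)) = Mul(Add(75, l), Add(8, l)) = Mul(Add(8, l), Add(75, l)))
Mul(Add(Function('w')(-1729), 4627419), Add(4145992, -1457604)) = Mul(Add(Add(600, Pow(-1729, 2), Mul(83, -1729)), 4627419), Add(4145992, -1457604)) = Mul(Add(Add(600, 2989441, -143507), 4627419), 2688388) = Mul(Add(2846534, 4627419), 2688388) = Mul(7473953, 2688388) = 20092885557764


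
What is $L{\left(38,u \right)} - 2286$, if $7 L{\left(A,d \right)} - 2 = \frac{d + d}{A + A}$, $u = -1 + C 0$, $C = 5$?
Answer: $- \frac{608001}{266} \approx -2285.7$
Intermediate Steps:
$u = -1$ ($u = -1 + 5 \cdot 0 = -1 + 0 = -1$)
$L{\left(A,d \right)} = \frac{2}{7} + \frac{d}{7 A}$ ($L{\left(A,d \right)} = \frac{2}{7} + \frac{\left(d + d\right) \frac{1}{A + A}}{7} = \frac{2}{7} + \frac{2 d \frac{1}{2 A}}{7} = \frac{2}{7} + \frac{d \frac{1}{A}}{7} = \frac{2}{7} + \frac{d}{7 A}$)
$L{\left(38,u \right)} - 2286 = \frac{-1 + 2 \cdot 38}{7 \cdot 38} - 2286 = \frac{1}{7} \cdot \frac{1}{38} \left(-1 + 76\right) - 2286 = \frac{1}{7} \cdot \frac{1}{38} \cdot 75 - 2286 = \frac{75}{266} - 2286 = - \frac{608001}{266}$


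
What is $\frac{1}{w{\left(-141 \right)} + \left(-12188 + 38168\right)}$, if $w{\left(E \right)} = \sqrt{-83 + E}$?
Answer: $\frac{6495}{168740156} - \frac{i \sqrt{14}}{168740156} \approx 3.8491 \cdot 10^{-5} - 2.2174 \cdot 10^{-8} i$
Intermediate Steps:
$\frac{1}{w{\left(-141 \right)} + \left(-12188 + 38168\right)} = \frac{1}{\sqrt{-83 - 141} + \left(-12188 + 38168\right)} = \frac{1}{\sqrt{-224} + 25980} = \frac{1}{4 i \sqrt{14} + 25980} = \frac{1}{25980 + 4 i \sqrt{14}}$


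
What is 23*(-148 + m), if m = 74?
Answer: -1702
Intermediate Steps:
23*(-148 + m) = 23*(-148 + 74) = 23*(-74) = -1702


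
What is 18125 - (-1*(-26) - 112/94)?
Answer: 850709/47 ≈ 18100.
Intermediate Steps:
18125 - (-1*(-26) - 112/94) = 18125 - (26 - 112*1/94) = 18125 - (26 - 56/47) = 18125 - 1*1166/47 = 18125 - 1166/47 = 850709/47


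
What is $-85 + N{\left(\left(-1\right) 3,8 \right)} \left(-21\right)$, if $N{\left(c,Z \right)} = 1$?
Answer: $-106$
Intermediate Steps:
$-85 + N{\left(\left(-1\right) 3,8 \right)} \left(-21\right) = -85 + 1 \left(-21\right) = -85 - 21 = -106$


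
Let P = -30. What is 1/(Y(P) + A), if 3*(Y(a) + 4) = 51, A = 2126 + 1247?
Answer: 1/3386 ≈ 0.00029533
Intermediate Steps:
A = 3373
Y(a) = 13 (Y(a) = -4 + (⅓)*51 = -4 + 17 = 13)
1/(Y(P) + A) = 1/(13 + 3373) = 1/3386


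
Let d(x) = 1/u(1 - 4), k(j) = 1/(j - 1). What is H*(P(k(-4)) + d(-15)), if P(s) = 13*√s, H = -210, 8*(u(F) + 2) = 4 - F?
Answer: 560/3 - 546*I*√5 ≈ 186.67 - 1220.9*I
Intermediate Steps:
k(j) = 1/(-1 + j)
u(F) = -3/2 - F/8 (u(F) = -2 + (4 - F)/8 = -2 + (½ - F/8) = -3/2 - F/8)
d(x) = -8/9 (d(x) = 1/(-3/2 - (1 - 4)/8) = 1/(-3/2 - ⅛*(-3)) = 1/(-3/2 + 3/8) = 1/(-9/8) = -8/9)
H*(P(k(-4)) + d(-15)) = -210*(13*√(1/(-1 - 4)) - 8/9) = -210*(13*√(1/(-5)) - 8/9) = -210*(13*√(-⅕) - 8/9) = -210*(13*(I*√5/5) - 8/9) = -210*(13*I*√5/5 - 8/9) = -210*(-8/9 + 13*I*√5/5) = 560/3 - 546*I*√5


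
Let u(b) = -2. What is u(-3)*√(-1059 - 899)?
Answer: -2*I*√1958 ≈ -88.499*I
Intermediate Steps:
u(-3)*√(-1059 - 899) = -2*√(-1059 - 899) = -2*I*√1958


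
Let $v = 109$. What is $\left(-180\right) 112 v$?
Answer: $-2197440$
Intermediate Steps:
$\left(-180\right) 112 v = \left(-180\right) 112 \cdot 109 = \left(-20160\right) 109 = -2197440$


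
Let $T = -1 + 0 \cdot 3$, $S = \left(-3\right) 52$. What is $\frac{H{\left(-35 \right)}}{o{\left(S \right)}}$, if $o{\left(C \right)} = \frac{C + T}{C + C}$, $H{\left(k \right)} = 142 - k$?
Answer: $\frac{55224}{157} \approx 351.75$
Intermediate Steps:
$S = -156$
$T = -1$ ($T = -1 + 0 = -1$)
$o{\left(C \right)} = \frac{-1 + C}{2 C}$ ($o{\left(C \right)} = \frac{C - 1}{C + C} = \frac{-1 + C}{2 C}$)
$\frac{H{\left(-35 \right)}}{o{\left(S \right)}} = \frac{142 - -35}{\frac{1}{2} \frac{1}{-156} \left(-1 - 156\right)} = \frac{142 + 35}{\frac{1}{2} \left(- \frac{1}{156}\right) \left(-157\right)} = \frac{177}{\frac{157}{312}} = 177 \cdot \frac{312}{157} = \frac{55224}{157}$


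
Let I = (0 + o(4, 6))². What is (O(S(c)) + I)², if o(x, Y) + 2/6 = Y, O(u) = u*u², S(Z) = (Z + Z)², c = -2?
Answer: 1380345409/81 ≈ 1.7041e+7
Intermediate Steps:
S(Z) = 4*Z² (S(Z) = (2*Z)² = 4*Z²)
O(u) = u³
o(x, Y) = -⅓ + Y
I = 289/9 (I = (0 + (-⅓ + 6))² = (0 + 17/3)² = (17/3)² = 289/9 ≈ 32.111)
(O(S(c)) + I)² = ((4*(-2)²)³ + 289/9)² = ((4*4)³ + 289/9)² = (16³ + 289/9)² = (4096 + 289/9)² = (37153/9)² = 1380345409/81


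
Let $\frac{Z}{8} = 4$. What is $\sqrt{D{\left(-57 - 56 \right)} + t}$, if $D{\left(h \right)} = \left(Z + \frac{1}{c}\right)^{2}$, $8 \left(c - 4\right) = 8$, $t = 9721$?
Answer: $\frac{\sqrt{268946}}{5} \approx 103.72$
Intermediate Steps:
$c = 5$ ($c = 4 + \frac{1}{8} \cdot 8 = 4 + 1 = 5$)
$Z = 32$ ($Z = 8 \cdot 4 = 32$)
$D{\left(h \right)} = \frac{25921}{25}$ ($D{\left(h \right)} = \left(32 + \frac{1}{5}\right)^{2} = \left(\frac{161}{5}\right)^{2} = \frac{25921}{25}$)
$\sqrt{D{\left(-57 - 56 \right)} + t} = \sqrt{\frac{25921}{25} + 9721} = \sqrt{\frac{268946}{25}} = \frac{\sqrt{268946}}{5}$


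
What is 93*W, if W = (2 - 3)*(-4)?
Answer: 372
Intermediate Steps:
W = 4 (W = -1*(-4) = 4)
93*W = 93*4 = 372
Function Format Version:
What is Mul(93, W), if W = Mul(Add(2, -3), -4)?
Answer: 372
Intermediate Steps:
W = 4 (W = Mul(-1, -4) = 4)
Mul(93, W) = Mul(93, 4) = 372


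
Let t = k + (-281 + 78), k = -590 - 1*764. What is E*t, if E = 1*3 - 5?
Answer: 3114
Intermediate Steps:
k = -1354 (k = -590 - 764 = -1354)
t = -1557 (t = -1354 + (-281 + 78) = -1354 - 203 = -1557)
E = -2 (E = 3 - 5 = -2)
E*t = -2*(-1557) = 3114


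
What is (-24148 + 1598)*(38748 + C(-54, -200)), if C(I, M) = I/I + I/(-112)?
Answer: -24466423025/28 ≈ -8.7380e+8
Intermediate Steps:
C(I, M) = 1 - I/112 (C(I, M) = 1 + I*(-1/112) = 1 - I/112)
(-24148 + 1598)*(38748 + C(-54, -200)) = (-24148 + 1598)*(38748 + (1 - 1/112*(-54))) = -22550*(38748 + (1 + 27/56)) = -22550*(38748 + 83/56) = -22550*2169971/56 = -24466423025/28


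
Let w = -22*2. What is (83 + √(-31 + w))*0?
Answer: 0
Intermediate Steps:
w = -44
(83 + √(-31 + w))*0 = (83 + √(-31 - 44))*0 = (83 + √(-75))*0 = (83 + 5*I*√3)*0 = 0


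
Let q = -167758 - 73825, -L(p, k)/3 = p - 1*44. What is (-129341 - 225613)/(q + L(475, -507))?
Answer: 177477/121438 ≈ 1.4615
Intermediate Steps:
L(p, k) = 132 - 3*p (L(p, k) = -3*(p - 1*44) = -3*(p - 44) = -3*(-44 + p) = 132 - 3*p)
q = -241583
(-129341 - 225613)/(q + L(475, -507)) = (-129341 - 225613)/(-241583 + (132 - 3*475)) = -354954/(-241583 + (132 - 1425)) = -354954/(-241583 - 1293) = -354954/(-242876) = -354954*(-1/242876) = 177477/121438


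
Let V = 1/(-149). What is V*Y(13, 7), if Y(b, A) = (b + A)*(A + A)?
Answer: -280/149 ≈ -1.8792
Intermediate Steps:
Y(b, A) = 2*A*(A + b) (Y(b, A) = (A + b)*(2*A) = 2*A*(A + b))
V = -1/149 ≈ -0.0067114
V*Y(13, 7) = -2*7*(7 + 13)/149 = -2*7*20/149 = -1/149*280 = -280/149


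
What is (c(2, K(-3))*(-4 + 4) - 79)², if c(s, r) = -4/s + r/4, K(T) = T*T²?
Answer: 6241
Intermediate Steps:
K(T) = T³
c(s, r) = -4/s + r/4 (c(s, r) = -4/s + r*(¼) = -4/s + r/4)
(c(2, K(-3))*(-4 + 4) - 79)² = ((-4/2 + (¼)*(-3)³)*(-4 + 4) - 79)² = ((-4*½ + (¼)*(-27))*0 - 79)² = ((-2 - 27/4)*0 - 79)² = (-35/4*0 - 79)² = (0 - 79)² = (-79)² = 6241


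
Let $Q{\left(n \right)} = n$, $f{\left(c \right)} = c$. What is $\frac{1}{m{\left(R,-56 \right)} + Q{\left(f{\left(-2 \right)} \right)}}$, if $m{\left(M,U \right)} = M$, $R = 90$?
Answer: $\frac{1}{88} \approx 0.011364$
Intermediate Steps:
$\frac{1}{m{\left(R,-56 \right)} + Q{\left(f{\left(-2 \right)} \right)}} = \frac{1}{90 - 2} = \frac{1}{88}$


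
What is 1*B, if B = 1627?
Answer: 1627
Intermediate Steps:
1*B = 1*1627 = 1627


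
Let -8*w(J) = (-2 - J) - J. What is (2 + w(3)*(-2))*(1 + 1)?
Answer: 0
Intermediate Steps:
w(J) = ¼ + J/4 (w(J) = -((-2 - J) - J)/8 = -(-2 - 2*J)/8 = ¼ + J/4)
(2 + w(3)*(-2))*(1 + 1) = (2 + (¼ + (¼)*3)*(-2))*(1 + 1) = (2 + (¼ + ¾)*(-2))*2 = (2 + 1*(-2))*2 = (2 - 2)*2 = 0*2 = 0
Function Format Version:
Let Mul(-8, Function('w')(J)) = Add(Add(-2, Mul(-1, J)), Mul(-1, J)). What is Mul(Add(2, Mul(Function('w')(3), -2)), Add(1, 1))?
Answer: 0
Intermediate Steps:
Function('w')(J) = Add(Rational(1, 4), Mul(Rational(1, 4), J)) (Function('w')(J) = Mul(Rational(-1, 8), Add(Add(-2, Mul(-1, J)), Mul(-1, J))) = Mul(Rational(-1, 8), Add(-2, Mul(-2, J))) = Add(Rational(1, 4), Mul(Rational(1, 4), J)))
Mul(Add(2, Mul(Function('w')(3), -2)), Add(1, 1)) = Mul(Add(2, Mul(Add(Rational(1, 4), Mul(Rational(1, 4), 3)), -2)), Add(1, 1)) = Mul(Add(2, Mul(Add(Rational(1, 4), Rational(3, 4)), -2)), 2) = Mul(Add(2, Mul(1, -2)), 2) = Mul(Add(2, -2), 2) = Mul(0, 2) = 0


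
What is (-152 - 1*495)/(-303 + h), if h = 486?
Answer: -647/183 ≈ -3.5355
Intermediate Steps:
(-152 - 1*495)/(-303 + h) = (-152 - 1*495)/(-303 + 486) = (-152 - 495)/183 = -647*1/183 = -647/183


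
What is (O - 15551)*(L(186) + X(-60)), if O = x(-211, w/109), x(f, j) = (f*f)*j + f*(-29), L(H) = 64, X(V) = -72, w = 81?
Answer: -20624904/109 ≈ -1.8922e+5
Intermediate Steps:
x(f, j) = -29*f + j*f**2 (x(f, j) = f**2*j - 29*f = j*f**2 - 29*f = -29*f + j*f**2)
O = 4273172/109 (O = -211*(-29 - 17091/109) = -211*(-20252/109) = 4273172/109 ≈ 39203.)
(O - 15551)*(L(186) + X(-60)) = (4273172/109 - 15551)*(64 - 72) = (2578113/109)*(-8) = -20624904/109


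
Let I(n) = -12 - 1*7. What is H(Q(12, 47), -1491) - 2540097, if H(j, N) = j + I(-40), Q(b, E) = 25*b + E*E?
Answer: -2537607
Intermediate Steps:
I(n) = -19 (I(n) = -12 - 7 = -19)
Q(b, E) = E² + 25*b (Q(b, E) = 25*b + E² = E² + 25*b)
H(j, N) = -19 + j (H(j, N) = j - 19 = -19 + j)
H(Q(12, 47), -1491) - 2540097 = (-19 + (47² + 25*12)) - 2540097 = (-19 + (2209 + 300)) - 2540097 = (-19 + 2509) - 2540097 = 2490 - 2540097 = -2537607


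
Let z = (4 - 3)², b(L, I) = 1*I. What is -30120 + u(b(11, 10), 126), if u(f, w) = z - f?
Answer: -30129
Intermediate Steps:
b(L, I) = I
z = 1 (z = 1² = 1)
u(f, w) = 1 - f
-30120 + u(b(11, 10), 126) = -30120 + (1 - 1*10) = -30120 + (1 - 10) = -30120 - 9 = -30129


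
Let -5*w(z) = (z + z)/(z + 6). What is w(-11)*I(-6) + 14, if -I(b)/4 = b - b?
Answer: 14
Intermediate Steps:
I(b) = 0 (I(b) = -4*(b - b) = -4*0 = 0)
w(z) = -2*z/(5*(6 + z)) (w(z) = -(z + z)/(5*(z + 6)) = -2*z/(5*(6 + z)))
w(-11)*I(-6) + 14 = -2*(-11)/(30 + 5*(-11))*0 + 14 = -2*(-11)/(30 - 55)*0 + 14 = -2*(-11)/(-25)*0 + 14 = -2*(-11)*(-1/25)*0 + 14 = -22/25*0 + 14 = 0 + 14 = 14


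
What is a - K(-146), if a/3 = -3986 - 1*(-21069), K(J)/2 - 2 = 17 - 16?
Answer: 51243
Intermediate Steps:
K(J) = 6 (K(J) = 4 + 2*(17 - 16) = 4 + 2*1 = 4 + 2 = 6)
a = 51249 (a = 3*(-3986 - 1*(-21069)) = 3*(-3986 + 21069) = 3*17083 = 51249)
a - K(-146) = 51249 - 1*6 = 51249 - 6 = 51243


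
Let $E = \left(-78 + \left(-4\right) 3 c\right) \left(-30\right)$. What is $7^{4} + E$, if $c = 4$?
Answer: $6181$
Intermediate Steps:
$E = 3780$ ($E = \left(-78 + \left(-4\right) 3 \cdot 4\right) \left(-30\right) = \left(-78 - 48\right) \left(-30\right) = \left(-126\right) \left(-30\right) = 3780$)
$7^{4} + E = 7^{4} + 3780 = 2401 + 3780 = 6181$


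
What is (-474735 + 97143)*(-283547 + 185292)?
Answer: 37100301960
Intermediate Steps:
(-474735 + 97143)*(-283547 + 185292) = -377592*(-98255) = 37100301960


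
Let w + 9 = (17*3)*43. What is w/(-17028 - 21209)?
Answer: -2184/38237 ≈ -0.057117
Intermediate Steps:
w = 2184 (w = -9 + (17*3)*43 = -9 + 51*43 = -9 + 2193 = 2184)
w/(-17028 - 21209) = 2184/(-17028 - 21209) = 2184/(-38237) = 2184*(-1/38237) = -2184/38237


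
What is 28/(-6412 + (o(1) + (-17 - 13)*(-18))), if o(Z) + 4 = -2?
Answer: -14/2939 ≈ -0.0047635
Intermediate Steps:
o(Z) = -6 (o(Z) = -4 - 2 = -6)
28/(-6412 + (o(1) + (-17 - 13)*(-18))) = 28/(-6412 + (-6 + (-17 - 13)*(-18))) = 28/(-6412 + (-6 - 30*(-18))) = 28/(-6412 + (-6 + 540)) = 28/(-6412 + 534) = 28/(-5878) = 28*(-1/5878) = -14/2939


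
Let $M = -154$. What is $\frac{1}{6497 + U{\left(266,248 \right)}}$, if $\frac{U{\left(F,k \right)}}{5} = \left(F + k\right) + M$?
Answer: $\frac{1}{8297} \approx 0.00012053$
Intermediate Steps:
$U{\left(F,k \right)} = -770 + 5 F + 5 k$ ($U{\left(F,k \right)} = 5 \left(\left(F + k\right) - 154\right) = 5 \left(-154 + F + k\right) = -770 + 5 F + 5 k$)
$\frac{1}{6497 + U{\left(266,248 \right)}} = \frac{1}{6497 + \left(-770 + 5 \cdot 266 + 5 \cdot 248\right)} = \frac{1}{6497 + \left(-770 + 1330 + 1240\right)} = \frac{1}{6497 + 1800} = \frac{1}{8297}$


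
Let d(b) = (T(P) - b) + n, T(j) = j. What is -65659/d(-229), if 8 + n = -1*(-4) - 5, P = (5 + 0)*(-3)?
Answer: -65659/205 ≈ -320.29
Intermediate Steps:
P = -15 (P = 5*(-3) = -15)
n = -9 (n = -8 + (-1*(-4) - 5) = -8 + (4 - 5) = -8 - 1 = -9)
d(b) = -24 - b (d(b) = (-15 - b) - 9 = -24 - b)
-65659/d(-229) = -65659/(-24 - 1*(-229)) = -65659/(-24 + 229) = -65659/205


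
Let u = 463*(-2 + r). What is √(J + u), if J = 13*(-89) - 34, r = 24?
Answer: √8995 ≈ 94.842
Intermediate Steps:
J = -1191 (J = -1157 - 34 = -1191)
u = 10186 (u = 463*(-2 + 24) = 463*22 = 10186)
√(J + u) = √(-1191 + 10186) = √8995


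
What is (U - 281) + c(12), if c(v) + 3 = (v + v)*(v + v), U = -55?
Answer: 237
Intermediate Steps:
c(v) = -3 + 4*v**2 (c(v) = -3 + (v + v)*(v + v) = -3 + (2*v)*(2*v) = -3 + 4*v**2)
(U - 281) + c(12) = (-55 - 281) + (-3 + 4*12**2) = -336 + (-3 + 4*144) = -336 + (-3 + 576) = -336 + 573 = 237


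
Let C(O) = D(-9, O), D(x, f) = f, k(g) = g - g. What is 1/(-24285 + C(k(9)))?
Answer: -1/24285 ≈ -4.1178e-5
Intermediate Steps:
k(g) = 0
C(O) = O
1/(-24285 + C(k(9))) = 1/(-24285 + 0) = 1/(-24285) = -1/24285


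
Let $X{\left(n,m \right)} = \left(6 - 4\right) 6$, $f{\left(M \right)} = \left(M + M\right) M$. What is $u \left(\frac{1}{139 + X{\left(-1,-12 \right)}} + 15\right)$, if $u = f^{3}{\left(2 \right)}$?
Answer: $\frac{1160192}{151} \approx 7683.4$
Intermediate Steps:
$f{\left(M \right)} = 2 M^{2}$ ($f{\left(M \right)} = 2 M M = 2 M^{2}$)
$X{\left(n,m \right)} = 12$ ($X{\left(n,m \right)} = 2 \cdot 6 = 12$)
$u = 512$ ($u = \left(2 \cdot 2^{2}\right)^{3} = \left(2 \cdot 4\right)^{3} = 8^{3} = 512$)
$u \left(\frac{1}{139 + X{\left(-1,-12 \right)}} + 15\right) = 512 \left(\frac{1}{139 + 12} + 15\right) = 512 \left(\frac{1}{151} + 15\right) = 512 \cdot \frac{2266}{151} = \frac{1160192}{151}$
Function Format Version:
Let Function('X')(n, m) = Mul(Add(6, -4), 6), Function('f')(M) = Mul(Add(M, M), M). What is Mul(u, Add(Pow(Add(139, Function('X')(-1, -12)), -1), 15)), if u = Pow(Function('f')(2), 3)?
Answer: Rational(1160192, 151) ≈ 7683.4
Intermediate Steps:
Function('f')(M) = Mul(2, Pow(M, 2)) (Function('f')(M) = Mul(Mul(2, M), M) = Mul(2, Pow(M, 2)))
Function('X')(n, m) = 12 (Function('X')(n, m) = Mul(2, 6) = 12)
u = 512 (u = Pow(Mul(2, Pow(2, 2)), 3) = Pow(Mul(2, 4), 3) = Pow(8, 3) = 512)
Mul(u, Add(Pow(Add(139, Function('X')(-1, -12)), -1), 15)) = Mul(512, Add(Pow(Add(139, 12), -1), 15)) = Mul(512, Add(Pow(151, -1), 15)) = Mul(512, Add(Rational(1, 151), 15)) = Mul(512, Rational(2266, 151)) = Rational(1160192, 151)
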